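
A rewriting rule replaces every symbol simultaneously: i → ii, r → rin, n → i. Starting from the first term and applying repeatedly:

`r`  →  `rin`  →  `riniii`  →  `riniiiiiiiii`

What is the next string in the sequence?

riniiiiiiiiiiiiiiiiiiiii

Rewriting each symbol of riniiiiiiiii: r→rin, i→ii, n→i, i→ii, i→ii, i→ii, i→ii, i→ii, i→ii, i→ii, i→ii, i→ii, which concatenates to rin ii i ii ii ii ii ii ii ii ii ii.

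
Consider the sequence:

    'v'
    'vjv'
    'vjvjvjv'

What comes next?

vjvjvjvjvjvjvjv

Every step duplicates the string with 'j' between the halves.
So the next term is two copies of vjvjvjv with 'j' between the halves.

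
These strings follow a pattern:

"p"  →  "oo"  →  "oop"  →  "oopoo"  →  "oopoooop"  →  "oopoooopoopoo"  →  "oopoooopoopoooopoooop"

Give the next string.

This is a Fibonacci-style word recurrence s(k) = s(k−1)·s(k−2): e.g. oo·p = oop.
The next term joins oopoooopoopoooopoooop and oopoooopoopoo.

oopoooopoopoooopoooopoopoooopoopoo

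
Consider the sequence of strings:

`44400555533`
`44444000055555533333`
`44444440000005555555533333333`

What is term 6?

Reading off run lengths: 4 runs 3, 5, 7; 0 runs 2, 4, 6; 5 runs 4, 6, 8; 3 runs 2, 5, 8 — each is linear in n (n = 1, 2, …).
Setting n = 6 gives 13, 12, 14, 17 characters in each block.

44444444444440000000000005555555555555533333333333333333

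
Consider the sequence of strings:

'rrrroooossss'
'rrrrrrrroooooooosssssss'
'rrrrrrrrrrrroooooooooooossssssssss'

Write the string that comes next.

rrrrrrrrrrrrrrrroooooooooooooooosssssssssssss

Term n consists of 4n r's, followed by 4n o's, followed by 3n+1 s's (n = 1, 2, …).
Setting n = 4 gives 16, 16, 13 characters in each block.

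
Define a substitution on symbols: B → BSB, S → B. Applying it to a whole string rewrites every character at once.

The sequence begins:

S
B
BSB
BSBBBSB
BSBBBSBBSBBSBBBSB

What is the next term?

Rewriting the 17 symbols of BSBBBSBBSBBSBBBSB one by one yields BSB B BSB BSB BSB B BSB BSB B BSB BSB B BSB BSB BSB B BSB; concatenated:

BSBBBSBBSBBSBBBSBBSBBBSBBSBBBSBBSBBSBBBSB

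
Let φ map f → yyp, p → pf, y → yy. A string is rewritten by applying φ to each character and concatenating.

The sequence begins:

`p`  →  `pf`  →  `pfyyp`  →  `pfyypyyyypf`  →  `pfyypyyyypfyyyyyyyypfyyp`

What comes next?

Applying the rule to each of the 24 symbols of pfyypyyyypfyyyyyyyypfyyp gives the pieces pf yyp yy yy pf yy yy yy yy pf yyp yy yy yy yy yy yy yy yy pf yyp yy yy pf, which concatenate to the answer.

pfyypyyyypfyyyyyyyypfyypyyyyyyyyyyyyyyyypfyypyyyypf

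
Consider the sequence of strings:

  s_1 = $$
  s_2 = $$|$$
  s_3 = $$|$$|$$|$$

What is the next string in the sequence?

Every step duplicates the string with '|' between the halves.
So the next term is two copies of $$|$$|$$|$$ with '|' between the halves.

$$|$$|$$|$$|$$|$$|$$|$$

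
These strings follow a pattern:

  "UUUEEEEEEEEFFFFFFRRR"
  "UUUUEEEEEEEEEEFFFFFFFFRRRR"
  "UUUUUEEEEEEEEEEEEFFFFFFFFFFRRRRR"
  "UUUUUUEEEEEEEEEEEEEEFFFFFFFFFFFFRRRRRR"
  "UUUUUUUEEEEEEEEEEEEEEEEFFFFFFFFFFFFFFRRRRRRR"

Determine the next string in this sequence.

The n-th term is n U's then 2n+2 E's then 2n F's then n R's, where the shown terms are n = 3, 4, 5, 6, 7.
At n = 8 the blocks have lengths 8, 18, 16, 8.

UUUUUUUUEEEEEEEEEEEEEEEEEEFFFFFFFFFFFFFFFFRRRRRRRR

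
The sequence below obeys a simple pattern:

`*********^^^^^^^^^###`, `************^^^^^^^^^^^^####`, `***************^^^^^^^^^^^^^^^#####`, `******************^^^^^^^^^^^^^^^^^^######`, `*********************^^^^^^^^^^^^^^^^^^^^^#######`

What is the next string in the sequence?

************************^^^^^^^^^^^^^^^^^^^^^^^^########

Reading off run lengths: * runs 9, 12, 15, 18, 21; ^ runs 9, 12, 15, 18, 21; # runs 3, 4, 5, 6, 7 — each is linear in n, where the shown terms are n = 2, 3, 4, 5, 6.
At n = 7 the blocks have lengths 24, 24, 8.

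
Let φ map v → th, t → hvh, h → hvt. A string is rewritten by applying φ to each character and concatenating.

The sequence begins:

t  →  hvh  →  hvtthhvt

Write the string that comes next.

Apply φ to hvtthhvt symbol by symbol: h→hvt, v→th, t→hvh, t→hvh, h→hvt, h→hvt, v→th, t→hvh; joined: hvt th hvh hvh hvt hvt th hvh.

hvtthhvhhvhhvthvtthhvh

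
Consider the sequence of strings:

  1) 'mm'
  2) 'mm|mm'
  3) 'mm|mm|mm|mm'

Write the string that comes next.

Every step duplicates the string with '|' between the halves.
So the next term is two copies of mm|mm|mm|mm with '|' between the halves.

mm|mm|mm|mm|mm|mm|mm|mm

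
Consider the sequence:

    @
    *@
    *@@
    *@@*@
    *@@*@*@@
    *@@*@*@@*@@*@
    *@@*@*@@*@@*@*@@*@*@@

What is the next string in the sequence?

*@@*@*@@*@@*@*@@*@*@@*@@*@*@@*@@*@

Each term (from the third on) is the previous term followed by the one before it: term 3 = *@·@ = *@@.
So term 8 is *@@*@*@@*@@*@*@@*@*@@·*@@*@*@@*@@*@.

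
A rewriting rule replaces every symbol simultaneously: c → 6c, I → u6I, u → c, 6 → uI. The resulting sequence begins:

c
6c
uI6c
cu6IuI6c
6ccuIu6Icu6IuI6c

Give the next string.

uI6c6ccu6IcuIu6I6ccuIu6Icu6IuI6c

Applying the rule to each of the 16 symbols of 6ccuIu6Icu6IuI6c gives the pieces uI 6c 6c c u6I c uI u6I 6c c uI u6I c u6I uI 6c, which concatenate to the answer.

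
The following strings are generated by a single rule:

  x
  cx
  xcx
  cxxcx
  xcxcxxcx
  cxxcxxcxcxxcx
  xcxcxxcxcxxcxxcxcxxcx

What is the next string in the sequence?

Each term (from the third on) is the two preceding terms concatenated in order: term 3 = x·cx = xcx.
The next term joins cxxcxxcxcxxcx and xcxcxxcxcxxcxxcxcxxcx.

cxxcxxcxcxxcxxcxcxxcxcxxcxxcxcxxcx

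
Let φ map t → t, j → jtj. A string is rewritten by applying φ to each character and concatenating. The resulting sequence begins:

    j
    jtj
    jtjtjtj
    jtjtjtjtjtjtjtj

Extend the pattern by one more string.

Rewriting the 15 symbols of jtjtjtjtjtjtjtj one by one yields jtj t jtj t jtj t jtj t jtj t jtj t jtj t jtj; concatenated:

jtjtjtjtjtjtjtjtjtjtjtjtjtjtjtj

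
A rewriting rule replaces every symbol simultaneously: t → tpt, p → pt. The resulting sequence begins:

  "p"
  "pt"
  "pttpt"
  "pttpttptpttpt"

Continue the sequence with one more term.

φ(pttpttptpttpt) expands symbol-by-symbol to pt tpt tpt pt tpt tpt pt tpt pt tpt tpt pt tpt; joining the 13 pieces gives the next term.

pttpttptpttpttptpttptpttpttptpttpt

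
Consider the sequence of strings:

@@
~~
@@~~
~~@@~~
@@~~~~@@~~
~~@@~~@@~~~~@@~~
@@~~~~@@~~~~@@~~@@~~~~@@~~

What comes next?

~~@@~~@@~~~~@@~~@@~~~~@@~~~~@@~~@@~~~~@@~~

This is a Fibonacci-style word recurrence s(k) = s(k−2)·s(k−1): e.g. @@·~~ = @@~~.
The next term joins ~~@@~~@@~~~~@@~~ and @@~~~~@@~~~~@@~~@@~~~~@@~~.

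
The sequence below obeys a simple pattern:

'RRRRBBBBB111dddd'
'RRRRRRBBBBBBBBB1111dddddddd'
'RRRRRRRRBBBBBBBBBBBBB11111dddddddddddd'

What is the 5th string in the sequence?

Term n consists of 2n+2 R's, followed by 4n+1 B's, followed by n+2 1's, followed by 4n d's (n = 1, 2, …).
At n = 5 the blocks have lengths 12, 21, 7, 20.

RRRRRRRRRRRRBBBBBBBBBBBBBBBBBBBBB1111111dddddddddddddddddddd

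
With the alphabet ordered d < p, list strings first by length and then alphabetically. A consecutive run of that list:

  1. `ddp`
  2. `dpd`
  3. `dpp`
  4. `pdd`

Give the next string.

pdp

The successor of pdd increments the rightmost position that isn't already p and resets every position after it to d.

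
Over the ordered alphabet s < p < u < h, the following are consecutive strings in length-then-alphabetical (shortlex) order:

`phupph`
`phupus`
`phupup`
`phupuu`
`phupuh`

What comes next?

Treat phupuh as a base-4 numeral over the given alphabet and add one, carrying through any trailing h's.

phuphs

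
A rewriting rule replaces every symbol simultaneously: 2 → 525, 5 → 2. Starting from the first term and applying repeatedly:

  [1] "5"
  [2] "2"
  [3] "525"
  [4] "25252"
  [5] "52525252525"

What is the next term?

252525252525252525252

Expanding 52525252525: 5→2, 2→525, 5→2, 2→525, 5→2, 2→525, 5→2, 2→525, 5→2, 2→525, 5→2. Concatenated: 2 525 2 525 2 525 2 525 2 525 2.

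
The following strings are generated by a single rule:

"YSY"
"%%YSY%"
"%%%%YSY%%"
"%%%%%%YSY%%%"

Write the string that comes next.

%%%%%%%%YSY%%%%

Every step adds %% to the front and % to the end of the previous string.
One more step from %%%%%%YSY%%% gives the answer.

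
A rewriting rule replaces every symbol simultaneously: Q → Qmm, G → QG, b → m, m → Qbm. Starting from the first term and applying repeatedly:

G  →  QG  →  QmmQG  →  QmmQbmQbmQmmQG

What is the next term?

Rewriting the 14 symbols of QmmQbmQbmQmmQG one by one yields Qmm Qbm Qbm Qmm m Qbm Qmm m Qbm Qmm Qbm Qbm Qmm QG; concatenated:

QmmQbmQbmQmmmQbmQmmmQbmQmmQbmQbmQmmQG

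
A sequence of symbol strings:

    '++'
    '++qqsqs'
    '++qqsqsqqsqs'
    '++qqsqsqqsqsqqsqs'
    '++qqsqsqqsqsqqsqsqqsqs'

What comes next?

Every step adds qqsqs to the end: s(k+1) = s(k)·qqsqs.
So the next term is ++qqsqsqqsqsqqsqsqqsqs·qqsqs.

++qqsqsqqsqsqqsqsqqsqsqqsqs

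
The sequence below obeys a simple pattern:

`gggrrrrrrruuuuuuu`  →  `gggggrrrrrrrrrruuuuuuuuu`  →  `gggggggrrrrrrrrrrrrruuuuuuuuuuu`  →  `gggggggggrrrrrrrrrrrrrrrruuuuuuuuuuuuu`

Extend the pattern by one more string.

Term n consists of 2n-1 g's, followed by 3n+1 r's, followed by 2n+3 u's, where the shown terms are n = 2, 3, 4, 5.
Setting n = 6 gives 11, 19, 15 characters in each block.

gggggggggggrrrrrrrrrrrrrrrrrrruuuuuuuuuuuuuuu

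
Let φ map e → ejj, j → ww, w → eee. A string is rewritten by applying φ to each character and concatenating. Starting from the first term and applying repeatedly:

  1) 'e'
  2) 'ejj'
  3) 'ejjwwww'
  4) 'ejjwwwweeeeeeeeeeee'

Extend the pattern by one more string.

ejjwwwweeeeeeeeeeeeejjejjejjejjejjejjejjejjejjejjejjejj

φ(ejjwwwweeeeeeeeeeee) expands symbol-by-symbol to ejj ww ww eee eee eee eee ejj ejj ejj ejj ejj ejj ejj ejj ejj ejj ejj ejj; joining the 19 pieces gives the next term.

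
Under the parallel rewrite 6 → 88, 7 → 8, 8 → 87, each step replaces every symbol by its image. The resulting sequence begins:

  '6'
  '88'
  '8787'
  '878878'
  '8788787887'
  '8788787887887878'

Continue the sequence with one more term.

87887878878878788787887887

φ(8788787887887878) expands symbol-by-symbol to 87 8 87 87 8 87 8 87 87 8 87 87 8 87 8 87; joining the 16 pieces gives the next term.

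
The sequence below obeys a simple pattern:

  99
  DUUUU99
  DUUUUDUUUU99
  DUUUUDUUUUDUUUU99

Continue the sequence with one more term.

The strings grow by a fixed prefix DUUUU each time.
Applying this once more to DUUUUDUUUUDUUUU99:

DUUUUDUUUUDUUUUDUUUU99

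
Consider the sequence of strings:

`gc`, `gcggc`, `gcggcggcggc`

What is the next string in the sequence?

Every step duplicates the string with 'g' between the halves.
Doubling gcggcggcggc with 'g' between the halves:

gcggcggcggcggcggcggcggc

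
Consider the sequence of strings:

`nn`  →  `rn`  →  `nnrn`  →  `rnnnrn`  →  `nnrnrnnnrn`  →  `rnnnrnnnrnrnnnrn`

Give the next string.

nnrnrnnnrnrnnnrnnnrnrnnnrn

This is a Fibonacci-style word recurrence s(k) = s(k−2)·s(k−1): e.g. nn·rn = nnrn.
The next term joins nnrnrnnnrn and rnnnrnnnrnrnnnrn.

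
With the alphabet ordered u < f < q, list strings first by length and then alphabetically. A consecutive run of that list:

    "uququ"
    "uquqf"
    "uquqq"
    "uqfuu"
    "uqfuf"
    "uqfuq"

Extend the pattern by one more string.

uqffu

The successor of uqfuq increments the rightmost position that isn't already q and resets every position after it to u.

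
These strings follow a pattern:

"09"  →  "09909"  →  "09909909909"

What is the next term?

Each string is two copies of the previous one joined by '9'.
One more doubling of 09909909909 gives the answer.

09909909909909909909909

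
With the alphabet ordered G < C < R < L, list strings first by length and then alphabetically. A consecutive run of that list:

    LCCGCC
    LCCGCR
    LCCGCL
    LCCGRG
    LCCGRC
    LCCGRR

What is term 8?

Stepping forward 2 times from LCCGRR: LCCGRR → LCCGRL, then the target.

LCCGLG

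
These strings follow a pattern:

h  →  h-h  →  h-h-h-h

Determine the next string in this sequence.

h-h-h-h-h-h-h-h

Each string is two copies of the previous one joined by '-'.
So the next term is two copies of h-h-h-h with '-' between the halves.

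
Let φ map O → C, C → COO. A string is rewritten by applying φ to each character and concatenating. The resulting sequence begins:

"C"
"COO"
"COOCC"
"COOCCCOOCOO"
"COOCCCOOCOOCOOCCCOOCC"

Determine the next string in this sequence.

Replace each of the 21 characters of COOCCCOOCOOCOOCCCOOCC in place — COO C C COO COO COO C C COO C C COO C C COO COO COO C C COO COO — and concatenate.

COOCCCOOCOOCOOCCCOOCCCOOCCCOOCOOCOOCCCOOCOO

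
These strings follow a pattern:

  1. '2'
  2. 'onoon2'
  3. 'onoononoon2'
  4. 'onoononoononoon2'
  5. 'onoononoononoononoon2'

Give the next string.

Every step adds onoon at the front: s(k+1) = onoon·s(k).
One more step from onoononoononoononoon2 gives the answer.

onoononoononoononoononoon2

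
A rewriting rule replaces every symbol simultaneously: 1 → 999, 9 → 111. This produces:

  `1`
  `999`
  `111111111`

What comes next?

Rewriting each symbol of 111111111: 1→999, 1→999, 1→999, 1→999, 1→999, 1→999, 1→999, 1→999, 1→999, which concatenates to 999 999 999 999 999 999 999 999 999.

999999999999999999999999999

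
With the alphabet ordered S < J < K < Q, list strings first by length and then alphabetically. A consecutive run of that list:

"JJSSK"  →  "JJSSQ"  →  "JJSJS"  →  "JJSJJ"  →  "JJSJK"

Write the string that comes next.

Find the rightmost character of JJSJK below Q, bump it to the next letter, and reset everything to its right to S.

JJSJQ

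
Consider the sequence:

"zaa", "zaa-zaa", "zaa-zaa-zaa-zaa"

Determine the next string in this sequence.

zaa-zaa-zaa-zaa-zaa-zaa-zaa-zaa

s(k+1) = s(k)·-·s(k) — each term doubles the last with '-' between the halves.
One more doubling of zaa-zaa-zaa-zaa gives the answer.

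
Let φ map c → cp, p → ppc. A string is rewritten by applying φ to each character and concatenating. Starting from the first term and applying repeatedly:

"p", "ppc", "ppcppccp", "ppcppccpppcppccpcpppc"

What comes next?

Rewriting the 21 symbols of ppcppccpppcppccpcpppc one by one yields ppc ppc cp ppc ppc cp cp ppc ppc ppc cp ppc ppc cp cp ppc cp ppc ppc ppc cp; concatenated:

ppcppccpppcppccpcpppcppcppccpppcppccpcpppccpppcppcppccp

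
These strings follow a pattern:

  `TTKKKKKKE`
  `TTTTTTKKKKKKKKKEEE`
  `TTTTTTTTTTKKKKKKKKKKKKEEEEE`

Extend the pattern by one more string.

Term n consists of 4n-2 T's, followed by 3n+3 K's, followed by 2n-1 E's (n = 1, 2, …).
At n = 4 the blocks have lengths 14, 15, 7.

TTTTTTTTTTTTTTKKKKKKKKKKKKKKKEEEEEEE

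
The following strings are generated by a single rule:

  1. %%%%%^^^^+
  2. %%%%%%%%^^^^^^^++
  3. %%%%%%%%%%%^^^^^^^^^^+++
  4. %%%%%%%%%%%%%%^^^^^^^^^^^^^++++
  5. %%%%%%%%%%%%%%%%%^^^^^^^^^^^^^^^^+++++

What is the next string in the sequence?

Term n consists of 3n+2 %'s, followed by 3n+1 ^'s, followed by n +'s (n = 1, 2, …).
Setting n = 6 gives 20, 19, 6 characters in each block.

%%%%%%%%%%%%%%%%%%%%^^^^^^^^^^^^^^^^^^^++++++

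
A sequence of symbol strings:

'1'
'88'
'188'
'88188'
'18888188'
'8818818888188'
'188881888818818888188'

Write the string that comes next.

8818818888188188881888818818888188

This is a Fibonacci-style word recurrence s(k) = s(k−2)·s(k−1): e.g. 1·88 = 188.
The next term joins 8818818888188 and 188881888818818888188.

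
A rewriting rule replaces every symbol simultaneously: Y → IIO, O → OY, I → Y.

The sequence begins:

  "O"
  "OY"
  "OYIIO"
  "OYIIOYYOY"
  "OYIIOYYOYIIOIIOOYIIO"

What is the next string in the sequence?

OYIIOYYOYIIOIIOOYIIOYYOYYYOYOYIIOYYOY

Applying the rule to each of the 20 symbols of OYIIOYYOYIIOIIOOYIIO gives the pieces OY IIO Y Y OY IIO IIO OY IIO Y Y OY Y Y OY OY IIO Y Y OY, which concatenate to the answer.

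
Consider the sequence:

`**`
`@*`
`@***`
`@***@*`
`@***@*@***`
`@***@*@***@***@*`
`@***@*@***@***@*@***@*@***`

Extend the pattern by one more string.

@***@*@***@***@*@***@*@***@***@*@***@***@*

From term 3 onward, concatenate the last term with the second-to-last: @*·** = @***, @***·@* = @***@*, …
Continuing: @***@*@***@***@*@***@*@*** · @***@*@***@***@* gives term 8.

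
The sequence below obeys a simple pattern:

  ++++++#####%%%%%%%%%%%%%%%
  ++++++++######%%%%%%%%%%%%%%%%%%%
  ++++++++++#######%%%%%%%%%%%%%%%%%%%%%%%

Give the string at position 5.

Term n consists of 2n +'s, followed by n+2 #'s, followed by 4n+3 %'s, where the shown terms are n = 3, 4, 5.
Setting n = 7 gives 14, 9, 31 characters in each block.

++++++++++++++#########%%%%%%%%%%%%%%%%%%%%%%%%%%%%%%%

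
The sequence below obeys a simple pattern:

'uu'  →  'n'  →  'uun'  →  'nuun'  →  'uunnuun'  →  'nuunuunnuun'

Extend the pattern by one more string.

Each term (from the third on) is the two preceding terms concatenated in order: term 3 = uu·n = uun.
Continuing: uunnuun · nuunuunnuun gives term 7.

uunnuunnuunuunnuun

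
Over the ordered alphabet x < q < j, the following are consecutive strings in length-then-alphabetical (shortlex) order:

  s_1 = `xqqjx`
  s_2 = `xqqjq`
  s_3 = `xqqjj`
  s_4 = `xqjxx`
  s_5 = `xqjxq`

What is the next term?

xqjxj

The successor of xqjxq increments the rightmost position that isn't already j and resets every position after it to x.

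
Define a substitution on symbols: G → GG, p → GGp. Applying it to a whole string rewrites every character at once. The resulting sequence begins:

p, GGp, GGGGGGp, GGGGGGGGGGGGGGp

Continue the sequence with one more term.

GGGGGGGGGGGGGGGGGGGGGGGGGGGGGGp

Replace each of the 15 characters of GGGGGGGGGGGGGGp in place — GG GG GG GG GG GG GG GG GG GG GG GG GG GG GGp — and concatenate.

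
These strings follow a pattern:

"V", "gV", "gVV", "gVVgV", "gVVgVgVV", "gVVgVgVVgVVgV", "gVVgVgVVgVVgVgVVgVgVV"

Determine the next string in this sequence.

gVVgVgVVgVVgVgVVgVgVVgVVgVgVVgVVgV

This is a Fibonacci-style word recurrence s(k) = s(k−1)·s(k−2): e.g. gV·V = gVV.
Continuing: gVVgVgVVgVVgVgVVgVgVV · gVVgVgVVgVVgV gives term 8.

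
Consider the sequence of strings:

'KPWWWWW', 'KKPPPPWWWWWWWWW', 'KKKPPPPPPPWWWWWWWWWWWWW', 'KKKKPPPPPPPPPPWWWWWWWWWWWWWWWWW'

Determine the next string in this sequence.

KKKKKPPPPPPPPPPPPPWWWWWWWWWWWWWWWWWWWWW

Term n consists of n K's, followed by 3n-2 P's, followed by 4n+1 W's (n = 1, 2, …).
At n = 5 the blocks have lengths 5, 13, 21.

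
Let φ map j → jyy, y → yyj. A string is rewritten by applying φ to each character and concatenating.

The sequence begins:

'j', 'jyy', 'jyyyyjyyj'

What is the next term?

Rewriting each symbol of jyyyyjyyj: j→jyy, y→yyj, y→yyj, y→yyj, y→yyj, j→jyy, y→yyj, y→yyj, j→jyy, which concatenates to jyy yyj yyj yyj yyj jyy yyj yyj jyy.

jyyyyjyyjyyjyyjjyyyyjyyjjyy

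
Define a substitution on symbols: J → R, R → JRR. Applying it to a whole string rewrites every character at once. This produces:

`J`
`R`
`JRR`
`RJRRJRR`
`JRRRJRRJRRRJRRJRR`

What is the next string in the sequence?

Rewriting the 17 symbols of JRRRJRRJRRRJRRJRR one by one yields R JRR JRR JRR R JRR JRR R JRR JRR JRR R JRR JRR R JRR JRR; concatenated:

RJRRJRRJRRRJRRJRRRJRRJRRJRRRJRRJRRRJRRJRR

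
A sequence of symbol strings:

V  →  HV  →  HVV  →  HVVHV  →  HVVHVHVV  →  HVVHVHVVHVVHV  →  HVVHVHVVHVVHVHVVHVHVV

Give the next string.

HVVHVHVVHVVHVHVVHVHVVHVVHVHVVHVVHV

From term 3 onward, concatenate the last term with the second-to-last: HV·V = HVV, HVV·HV = HVVHV, …
The next term joins HVVHVHVVHVVHVHVVHVHVV and HVVHVHVVHVVHV.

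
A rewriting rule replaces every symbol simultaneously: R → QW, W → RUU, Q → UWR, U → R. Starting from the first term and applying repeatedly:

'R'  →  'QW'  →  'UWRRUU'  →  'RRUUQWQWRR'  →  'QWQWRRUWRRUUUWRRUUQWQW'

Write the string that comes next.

Applying the rule to each of the 22 symbols of QWQWRRUWRRUUUWRRUUQWQW gives the pieces UWR RUU UWR RUU QW QW R RUU QW QW R R R RUU QW QW R R UWR RUU UWR RUU, which concatenate to the answer.

UWRRUUUWRRUUQWQWRRUUQWQWRRRRUUQWQWRRUWRRUUUWRRUU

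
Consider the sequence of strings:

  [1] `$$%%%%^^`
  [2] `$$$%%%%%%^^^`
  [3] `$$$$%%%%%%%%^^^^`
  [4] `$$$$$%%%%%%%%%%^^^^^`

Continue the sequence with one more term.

Each string has the form $^{n} %^{2n} ^^{n}, where the shown terms are n = 2, 3, 4, 5.
For the next term, n = 6, so the run lengths are 6, 12, 6.

$$$$$$%%%%%%%%%%%%^^^^^^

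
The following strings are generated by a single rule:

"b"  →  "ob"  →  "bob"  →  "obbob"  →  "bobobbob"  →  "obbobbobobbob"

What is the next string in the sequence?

This is a Fibonacci-style word recurrence s(k) = s(k−2)·s(k−1): e.g. b·ob = bob.
The next term joins bobobbob and obbobbobobbob.

bobobbobobbobbobobbob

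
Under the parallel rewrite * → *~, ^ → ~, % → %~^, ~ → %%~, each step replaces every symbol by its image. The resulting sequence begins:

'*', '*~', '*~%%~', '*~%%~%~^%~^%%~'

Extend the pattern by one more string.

*~%%~%~^%~^%%~%~^%%~~%~^%%~~%~^%~^%%~

Applying the rule to each of the 14 symbols of *~%%~%~^%~^%%~ gives the pieces *~ %%~ %~^ %~^ %%~ %~^ %%~ ~ %~^ %%~ ~ %~^ %~^ %%~, which concatenate to the answer.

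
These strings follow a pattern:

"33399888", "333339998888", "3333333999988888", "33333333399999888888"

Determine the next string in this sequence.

Each string has the form 3^{2n-1} 9^{n} 8^{n+1}, where the shown terms are n = 2, 3, 4, 5.
Setting n = 6 gives 11, 6, 7 characters in each block.

333333333339999998888888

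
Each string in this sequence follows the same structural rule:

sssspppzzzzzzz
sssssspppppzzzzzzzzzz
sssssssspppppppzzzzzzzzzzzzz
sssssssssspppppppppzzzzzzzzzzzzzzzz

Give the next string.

The n-th term is 2n s's then 2n-1 p's then 3n+1 z's, where the shown terms are n = 2, 3, 4, 5.
Setting n = 6 gives 12, 11, 19 characters in each block.

sssssssssssspppppppppppzzzzzzzzzzzzzzzzzzz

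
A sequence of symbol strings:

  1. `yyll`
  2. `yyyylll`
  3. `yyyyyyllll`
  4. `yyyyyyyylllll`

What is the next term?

The n-th term is 2n y's then n+1 l's (n = 1, 2, …).
At n = 5 the blocks have lengths 10, 6.

yyyyyyyyyyllllll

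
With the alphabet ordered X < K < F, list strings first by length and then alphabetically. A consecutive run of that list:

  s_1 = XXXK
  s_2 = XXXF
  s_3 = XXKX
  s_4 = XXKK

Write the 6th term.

XXFX

Stepping forward 2 times from XXKK: XXKK → XXKF, then the target.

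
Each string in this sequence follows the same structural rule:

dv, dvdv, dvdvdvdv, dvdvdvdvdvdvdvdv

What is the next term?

dvdvdvdvdvdvdvdvdvdvdvdvdvdvdvdv

s(k+1) = s(k)·s(k) — each term doubles the last.
One more doubling of dvdvdvdvdvdvdvdv gives the answer.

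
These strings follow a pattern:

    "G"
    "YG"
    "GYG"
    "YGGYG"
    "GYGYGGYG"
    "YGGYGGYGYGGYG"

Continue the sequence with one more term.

From term 3 onward, concatenate the second-to-last term with the last: G·YG = GYG, YG·GYG = YGGYG, …
Continuing: GYGYGGYG · YGGYGGYGYGGYG gives term 7.

GYGYGGYGYGGYGGYGYGGYG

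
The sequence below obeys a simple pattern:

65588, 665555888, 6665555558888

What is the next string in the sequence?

66665555555588888

Each string has the form 6^{n} 5^{2n} 8^{n+1} (n = 1, 2, …).
Setting n = 4 gives 4, 8, 5 characters in each block.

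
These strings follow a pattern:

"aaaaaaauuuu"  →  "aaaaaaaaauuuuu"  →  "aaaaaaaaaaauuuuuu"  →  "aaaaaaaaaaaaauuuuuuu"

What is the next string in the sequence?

Reading off run lengths: a runs 7, 9, 11, 13; u runs 4, 5, 6, 7 — each is linear in n, where the shown terms are n = 3, 4, 5, 6.
At n = 7 the blocks have lengths 15, 8.

aaaaaaaaaaaaaaauuuuuuuu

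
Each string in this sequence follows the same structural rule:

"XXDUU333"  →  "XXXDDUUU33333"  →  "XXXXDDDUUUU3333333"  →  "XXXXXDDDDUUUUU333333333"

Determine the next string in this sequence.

Term n consists of n+1 X's, followed by n D's, followed by n+1 U's, followed by 2n+1 3's (n = 1, 2, …).
Setting n = 5 gives 6, 5, 6, 11 characters in each block.

XXXXXXDDDDDUUUUUU33333333333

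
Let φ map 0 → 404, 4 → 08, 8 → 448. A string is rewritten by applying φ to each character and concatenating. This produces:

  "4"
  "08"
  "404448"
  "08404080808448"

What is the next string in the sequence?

φ(08404080808448) expands symbol-by-symbol to 404 448 08 404 08 404 448 404 448 404 448 08 08 448; joining the 14 pieces gives the next term.

40444808404084044484044484044480808448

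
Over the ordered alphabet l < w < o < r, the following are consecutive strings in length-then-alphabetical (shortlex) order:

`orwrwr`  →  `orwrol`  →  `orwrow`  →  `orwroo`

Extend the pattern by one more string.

The successor of orwroo increments the rightmost position that isn't already r and resets every position after it to l.

orwror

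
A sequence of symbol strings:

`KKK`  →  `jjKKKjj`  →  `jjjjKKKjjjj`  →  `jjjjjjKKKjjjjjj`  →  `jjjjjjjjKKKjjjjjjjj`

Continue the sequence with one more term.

s(k+1) = jj·s(k)·jj, so each term gains jj as a prefix and jj as a suffix.
Applying this once more to jjjjjjjjKKKjjjjjjjj:

jjjjjjjjjjKKKjjjjjjjjjj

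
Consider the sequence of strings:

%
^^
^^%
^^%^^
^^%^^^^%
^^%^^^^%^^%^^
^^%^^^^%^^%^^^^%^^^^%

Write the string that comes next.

This is a Fibonacci-style word recurrence s(k) = s(k−1)·s(k−2): e.g. ^^·% = ^^%.
So term 8 is ^^%^^^^%^^%^^^^%^^^^%·^^%^^^^%^^%^^.

^^%^^^^%^^%^^^^%^^^^%^^%^^^^%^^%^^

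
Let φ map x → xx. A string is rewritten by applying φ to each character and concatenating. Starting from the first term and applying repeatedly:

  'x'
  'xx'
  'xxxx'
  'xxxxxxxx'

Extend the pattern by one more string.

xxxxxxxxxxxxxxxx

Rewriting each symbol of xxxxxxxx: x→xx, x→xx, x→xx, x→xx, x→xx, x→xx, x→xx, x→xx, which concatenates to xx xx xx xx xx xx xx xx.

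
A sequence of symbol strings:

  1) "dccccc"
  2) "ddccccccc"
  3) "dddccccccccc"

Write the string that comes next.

Each string has the form d^{n-1} c^{2n+1}, where the shown terms are n = 2, 3, 4.
At n = 5 the blocks have lengths 4, 11.

ddddccccccccccc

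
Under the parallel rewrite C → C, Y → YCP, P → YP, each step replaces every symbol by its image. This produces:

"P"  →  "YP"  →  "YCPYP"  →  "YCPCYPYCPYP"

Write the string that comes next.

YCPCYPCYCPYPYCPCYPYCPYP

Apply φ to YCPCYPYCPYP symbol by symbol: Y→YCP, C→C, P→YP, C→C, Y→YCP, P→YP, Y→YCP, C→C, P→YP, Y→YCP, P→YP; joined: YCP C YP C YCP YP YCP C YP YCP YP.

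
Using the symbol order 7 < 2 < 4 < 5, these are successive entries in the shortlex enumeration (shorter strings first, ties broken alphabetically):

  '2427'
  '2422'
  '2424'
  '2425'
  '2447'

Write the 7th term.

2444

Continuing the enumeration 2 steps past 2447: 2447 → 2442 → (answer).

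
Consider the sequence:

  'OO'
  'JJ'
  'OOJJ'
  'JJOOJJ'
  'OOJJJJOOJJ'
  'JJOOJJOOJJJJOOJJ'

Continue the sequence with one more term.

From term 3 onward, concatenate the second-to-last term with the last: OO·JJ = OOJJ, JJ·OOJJ = JJOOJJ, …
So term 7 is OOJJJJOOJJ·JJOOJJOOJJJJOOJJ.

OOJJJJOOJJJJOOJJOOJJJJOOJJ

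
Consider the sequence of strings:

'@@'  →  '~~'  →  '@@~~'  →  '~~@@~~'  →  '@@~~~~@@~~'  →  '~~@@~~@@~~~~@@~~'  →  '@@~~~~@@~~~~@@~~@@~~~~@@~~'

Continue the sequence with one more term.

~~@@~~@@~~~~@@~~@@~~~~@@~~~~@@~~@@~~~~@@~~

From term 3 onward, concatenate the second-to-last term with the last: @@·~~ = @@~~, ~~·@@~~ = ~~@@~~, …
Continuing: ~~@@~~@@~~~~@@~~ · @@~~~~@@~~~~@@~~@@~~~~@@~~ gives term 8.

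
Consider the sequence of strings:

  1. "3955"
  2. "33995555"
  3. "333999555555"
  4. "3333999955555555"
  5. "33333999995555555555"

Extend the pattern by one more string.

333333999999555555555555

Term n consists of n 3's, followed by n 9's, followed by 2n 5's (n = 1, 2, …).
Setting n = 6 gives 6, 6, 12 characters in each block.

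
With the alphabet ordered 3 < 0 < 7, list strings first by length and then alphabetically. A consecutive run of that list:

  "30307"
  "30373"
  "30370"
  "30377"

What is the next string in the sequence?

30033

Treat 30377 as a base-3 numeral over the given alphabet and add one, carrying through any trailing 7's.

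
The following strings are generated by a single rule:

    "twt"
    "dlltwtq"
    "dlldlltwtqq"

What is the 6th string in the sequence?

dlldlldlldlldlltwtqqqqq

Every step adds dll to the front and q to the end of the previous string.
From dlldlltwtqq, 3 further steps: dlldlltwtqq → dlldlldlltwtqqq → dlldlldlldlltwtqqqq → (answer).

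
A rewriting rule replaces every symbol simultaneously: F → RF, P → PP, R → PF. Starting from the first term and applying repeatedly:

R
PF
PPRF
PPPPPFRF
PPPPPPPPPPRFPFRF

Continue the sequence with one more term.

Rewriting the 16 symbols of PPPPPPPPPPRFPFRF one by one yields PP PP PP PP PP PP PP PP PP PP PF RF PP RF PF RF; concatenated:

PPPPPPPPPPPPPPPPPPPPPFRFPPRFPFRF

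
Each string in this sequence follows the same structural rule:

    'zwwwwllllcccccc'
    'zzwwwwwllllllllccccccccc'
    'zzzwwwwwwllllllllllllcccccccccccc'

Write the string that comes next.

The n-th term is n z's then n+3 w's then 4n l's then 3n+3 c's (n = 1, 2, …).
For the next term, n = 4, so the run lengths are 4, 7, 16, 15.

zzzzwwwwwwwllllllllllllllllccccccccccccccc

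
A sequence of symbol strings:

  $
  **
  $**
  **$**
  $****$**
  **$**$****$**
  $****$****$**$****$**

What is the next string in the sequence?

From term 3 onward, concatenate the second-to-last term with the last: $·** = $**, **·$** = **$**, …
So term 8 is **$**$****$**·$****$****$**$****$**.

**$**$****$**$****$****$**$****$**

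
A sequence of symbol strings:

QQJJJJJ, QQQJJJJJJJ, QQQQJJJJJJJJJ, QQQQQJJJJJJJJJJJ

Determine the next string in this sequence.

QQQQQQJJJJJJJJJJJJJ

Term n consists of n Q's, followed by 2n+1 J's, where the shown terms are n = 2, 3, 4, 5.
Setting n = 6 gives 6, 13 characters in each block.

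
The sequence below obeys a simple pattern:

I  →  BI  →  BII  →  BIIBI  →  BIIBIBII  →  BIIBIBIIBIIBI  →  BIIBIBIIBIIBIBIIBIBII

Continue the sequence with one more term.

From term 3 onward, concatenate the last term with the second-to-last: BI·I = BII, BII·BI = BIIBI, …
The next term joins BIIBIBIIBIIBIBIIBIBII and BIIBIBIIBIIBI.

BIIBIBIIBIIBIBIIBIBIIBIIBIBIIBIIBI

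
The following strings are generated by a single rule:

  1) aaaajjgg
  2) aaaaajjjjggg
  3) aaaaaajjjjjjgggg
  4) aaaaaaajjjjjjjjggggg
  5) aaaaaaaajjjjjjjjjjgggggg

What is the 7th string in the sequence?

aaaaaaaaaajjjjjjjjjjjjjjgggggggg

Term n consists of n+2 a's, followed by 2n-2 j's, followed by n g's, where the shown terms are n = 2, 3, 4, 5, 6.
Setting n = 8 gives 10, 14, 8 characters in each block.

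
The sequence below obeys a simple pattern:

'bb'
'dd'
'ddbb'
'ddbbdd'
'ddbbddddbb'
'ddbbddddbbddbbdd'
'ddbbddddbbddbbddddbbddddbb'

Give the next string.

ddbbddddbbddbbddddbbddddbbddbbddddbbddbbdd

From term 3 onward, concatenate the last term with the second-to-last: dd·bb = ddbb, ddbb·dd = ddbbdd, …
So term 8 is ddbbddddbbddbbddddbbddddbb·ddbbddddbbddbbdd.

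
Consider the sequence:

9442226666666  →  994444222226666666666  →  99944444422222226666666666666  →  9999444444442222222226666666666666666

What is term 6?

99999944444444444422222222222226666666666666666666666

The n-th term is n-1 9's then 2n-2 4's then 2n-1 2's then 3n+1 6's, where the shown terms are n = 2, 3, 4, 5.
At n = 7 the blocks have lengths 6, 12, 13, 22.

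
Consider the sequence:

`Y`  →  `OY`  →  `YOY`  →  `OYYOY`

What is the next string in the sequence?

YOYOYYOY

Each term (from the third on) is the two preceding terms concatenated in order: term 3 = Y·OY = YOY.
The next term joins YOY and OYYOY.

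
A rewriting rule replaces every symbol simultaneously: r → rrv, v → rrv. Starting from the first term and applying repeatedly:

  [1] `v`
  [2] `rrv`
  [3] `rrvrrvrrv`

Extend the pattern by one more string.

Rewriting each symbol of rrvrrvrrv: r→rrv, r→rrv, v→rrv, r→rrv, r→rrv, v→rrv, r→rrv, r→rrv, v→rrv, which concatenates to rrv rrv rrv rrv rrv rrv rrv rrv rrv.

rrvrrvrrvrrvrrvrrvrrvrrvrrv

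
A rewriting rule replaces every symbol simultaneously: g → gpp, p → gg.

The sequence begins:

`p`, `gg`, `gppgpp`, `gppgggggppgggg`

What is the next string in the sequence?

Applying the rule to each of the 14 symbols of gppgggggppgggg gives the pieces gpp gg gg gpp gpp gpp gpp gpp gg gg gpp gpp gpp gpp, which concatenate to the answer.

gppgggggppgppgppgppgppgggggppgppgppgpp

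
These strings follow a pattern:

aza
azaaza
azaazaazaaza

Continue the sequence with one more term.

azaazaazaazaazaazaazaaza

Each string is two copies of the previous one concatenated.
So the next term is two copies of azaazaazaaza.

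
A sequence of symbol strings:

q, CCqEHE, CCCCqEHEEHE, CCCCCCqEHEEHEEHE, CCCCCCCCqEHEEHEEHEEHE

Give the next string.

Each term wraps the previous one in CC on the left and EHE on the right.
So the next term is CC·CCCCCCCCqEHEEHEEHEEHE·EHE.

CCCCCCCCCCqEHEEHEEHEEHEEHE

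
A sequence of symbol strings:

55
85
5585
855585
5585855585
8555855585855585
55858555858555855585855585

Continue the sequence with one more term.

From term 3 onward, concatenate the second-to-last term with the last: 55·85 = 5585, 85·5585 = 855585, …
So term 8 is 8555855585855585·55858555858555855585855585.

855585558585558555858555858555855585855585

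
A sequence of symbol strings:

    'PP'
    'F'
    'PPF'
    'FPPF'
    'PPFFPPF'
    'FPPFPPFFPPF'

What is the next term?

Each term (from the third on) is the two preceding terms concatenated in order: term 3 = PP·F = PPF.
The next term joins PPFFPPF and FPPFPPFFPPF.

PPFFPPFFPPFPPFFPPF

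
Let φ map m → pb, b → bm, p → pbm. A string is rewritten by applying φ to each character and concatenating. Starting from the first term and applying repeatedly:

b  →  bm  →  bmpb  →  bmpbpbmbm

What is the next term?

bmpbpbmbmpbmbmpbbmpb

Apply φ to bmpbpbmbm symbol by symbol: b→bm, m→pb, p→pbm, b→bm, p→pbm, b→bm, m→pb, b→bm, m→pb; joined: bm pb pbm bm pbm bm pb bm pb.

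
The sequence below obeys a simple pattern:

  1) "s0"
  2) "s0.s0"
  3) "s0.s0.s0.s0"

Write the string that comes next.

s0.s0.s0.s0.s0.s0.s0.s0

s(k+1) = s(k)·.·s(k) — each term doubles the last with '.' between the halves.
So the next term is two copies of s0.s0.s0.s0 with '.' between the halves.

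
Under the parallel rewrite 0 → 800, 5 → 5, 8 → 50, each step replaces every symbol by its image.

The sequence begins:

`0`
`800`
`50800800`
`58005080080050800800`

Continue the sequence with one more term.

Rewriting the 20 symbols of 58005080080050800800 one by one yields 5 50 800 800 5 800 50 800 800 50 800 800 5 800 50 800 800 50 800 800; concatenated:

5508008005800508008005080080058005080080050800800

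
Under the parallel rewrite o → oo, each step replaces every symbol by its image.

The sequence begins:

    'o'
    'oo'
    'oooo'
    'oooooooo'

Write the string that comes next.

Apply φ to oooooooo symbol by symbol: o→oo, o→oo, o→oo, o→oo, o→oo, o→oo, o→oo, o→oo; joined: oo oo oo oo oo oo oo oo.

oooooooooooooooo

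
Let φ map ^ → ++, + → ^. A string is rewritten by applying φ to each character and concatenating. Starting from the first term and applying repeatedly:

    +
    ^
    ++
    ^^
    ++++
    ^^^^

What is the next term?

++++++++

Rewriting each symbol of ^^^^: ^→++, ^→++, ^→++, ^→++, which concatenates to ++ ++ ++ ++.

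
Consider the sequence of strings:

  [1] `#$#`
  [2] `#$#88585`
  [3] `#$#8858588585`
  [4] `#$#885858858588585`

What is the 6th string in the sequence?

#$#8858588585885858858588585

The strings grow by a fixed suffix 88585 each time.
From #$#885858858588585, 2 further steps: #$#885858858588585 → #$#88585885858858588585 → (answer).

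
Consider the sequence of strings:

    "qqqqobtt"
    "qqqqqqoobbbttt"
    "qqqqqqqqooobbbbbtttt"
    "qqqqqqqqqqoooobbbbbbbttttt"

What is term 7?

qqqqqqqqqqqqqqqqooooooobbbbbbbbbbbbbtttttttt

The n-th term is 2n+2 q's then n o's then 2n-1 b's then n+1 t's (n = 1, 2, …).
At n = 7 the blocks have lengths 16, 7, 13, 8.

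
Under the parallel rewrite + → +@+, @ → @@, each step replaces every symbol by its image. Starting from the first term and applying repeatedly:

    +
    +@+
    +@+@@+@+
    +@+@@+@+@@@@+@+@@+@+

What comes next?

φ(+@+@@+@+@@@@+@+@@+@+) expands symbol-by-symbol to +@+ @@ +@+ @@ @@ +@+ @@ +@+ @@ @@ @@ @@ +@+ @@ +@+ @@ @@ +@+ @@ +@+; joining the 20 pieces gives the next term.

+@+@@+@+@@@@+@+@@+@+@@@@@@@@+@+@@+@+@@@@+@+@@+@+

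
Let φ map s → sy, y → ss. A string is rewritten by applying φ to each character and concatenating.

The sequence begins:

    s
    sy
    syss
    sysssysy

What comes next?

sysssysysysssyss

Expanding sysssysy: s→sy, y→ss, s→sy, s→sy, s→sy, y→ss, s→sy, y→ss. Concatenated: sy ss sy sy sy ss sy ss.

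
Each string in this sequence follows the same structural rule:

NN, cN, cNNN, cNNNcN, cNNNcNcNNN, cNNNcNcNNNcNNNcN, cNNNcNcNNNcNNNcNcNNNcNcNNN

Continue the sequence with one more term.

cNNNcNcNNNcNNNcNcNNNcNcNNNcNNNcNcNNNcNNNcN

From term 3 onward, concatenate the last term with the second-to-last: cN·NN = cNNN, cNNN·cN = cNNNcN, …
The next term joins cNNNcNcNNNcNNNcNcNNNcNcNNN and cNNNcNcNNNcNNNcN.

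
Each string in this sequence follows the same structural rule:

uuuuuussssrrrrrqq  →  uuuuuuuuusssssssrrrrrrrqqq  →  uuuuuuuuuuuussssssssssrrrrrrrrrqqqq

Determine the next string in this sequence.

uuuuuuuuuuuuuuusssssssssssssrrrrrrrrrrrqqqqq

Each string has the form u^{3n} s^{3n-2} r^{2n+1} q^{n}, where the shown terms are n = 2, 3, 4.
Setting n = 5 gives 15, 13, 11, 5 characters in each block.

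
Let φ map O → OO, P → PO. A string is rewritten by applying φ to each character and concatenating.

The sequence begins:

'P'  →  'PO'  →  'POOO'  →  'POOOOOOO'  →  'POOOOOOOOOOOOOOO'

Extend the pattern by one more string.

POOOOOOOOOOOOOOOOOOOOOOOOOOOOOOO

Replace each of the 16 characters of POOOOOOOOOOOOOOO in place — PO OO OO OO OO OO OO OO OO OO OO OO OO OO OO OO — and concatenate.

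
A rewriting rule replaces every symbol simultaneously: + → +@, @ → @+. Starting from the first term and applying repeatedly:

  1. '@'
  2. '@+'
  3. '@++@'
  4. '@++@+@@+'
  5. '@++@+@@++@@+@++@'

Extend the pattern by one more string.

@++@+@@++@@+@++@+@@+@++@@++@+@@+

Applying the rule to each of the 16 symbols of @++@+@@++@@+@++@ gives the pieces @+ +@ +@ @+ +@ @+ @+ +@ +@ @+ @+ +@ @+ +@ +@ @+, which concatenate to the answer.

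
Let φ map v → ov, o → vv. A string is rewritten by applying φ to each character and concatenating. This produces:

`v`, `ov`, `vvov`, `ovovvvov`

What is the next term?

Rewriting each symbol of ovovvvov: o→vv, v→ov, o→vv, v→ov, v→ov, v→ov, o→vv, v→ov, which concatenates to vv ov vv ov ov ov vv ov.

vvovvvovovovvvov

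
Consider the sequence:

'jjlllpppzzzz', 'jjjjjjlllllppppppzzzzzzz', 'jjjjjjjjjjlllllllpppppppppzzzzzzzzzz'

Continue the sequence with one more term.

Each string has the form j^{4n-2} l^{2n+1} p^{3n} z^{3n+1} (n = 1, 2, …).
At n = 4 the blocks have lengths 14, 9, 12, 13.

jjjjjjjjjjjjjjlllllllllppppppppppppzzzzzzzzzzzzz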